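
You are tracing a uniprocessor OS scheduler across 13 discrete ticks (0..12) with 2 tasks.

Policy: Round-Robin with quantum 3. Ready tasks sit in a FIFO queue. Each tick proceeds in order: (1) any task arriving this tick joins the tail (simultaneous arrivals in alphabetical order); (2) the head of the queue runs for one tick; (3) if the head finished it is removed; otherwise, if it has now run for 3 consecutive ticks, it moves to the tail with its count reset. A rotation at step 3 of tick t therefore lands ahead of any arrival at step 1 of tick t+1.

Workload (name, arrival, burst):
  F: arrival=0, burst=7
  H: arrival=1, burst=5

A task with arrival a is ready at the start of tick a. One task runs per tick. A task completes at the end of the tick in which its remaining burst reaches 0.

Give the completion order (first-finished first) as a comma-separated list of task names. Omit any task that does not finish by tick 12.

t=0: queue=[F] q_used=0 → run F
t=1: queue=[F,H] q_used=1 → run F
t=2: queue=[F,H] q_used=2 → run F
t=3: queue=[H,F] q_used=0 → run H
t=4: queue=[H,F] q_used=1 → run H
t=5: queue=[H,F] q_used=2 → run H
t=6: queue=[F,H] q_used=0 → run F
t=7: queue=[F,H] q_used=1 → run F
t=8: queue=[F,H] q_used=2 → run F
t=9: queue=[H,F] q_used=0 → run H
t=10: queue=[H,F] q_used=1 → run H
t=11: queue=[F] q_used=0 → run F
t=12: (idle)

completion order = H, F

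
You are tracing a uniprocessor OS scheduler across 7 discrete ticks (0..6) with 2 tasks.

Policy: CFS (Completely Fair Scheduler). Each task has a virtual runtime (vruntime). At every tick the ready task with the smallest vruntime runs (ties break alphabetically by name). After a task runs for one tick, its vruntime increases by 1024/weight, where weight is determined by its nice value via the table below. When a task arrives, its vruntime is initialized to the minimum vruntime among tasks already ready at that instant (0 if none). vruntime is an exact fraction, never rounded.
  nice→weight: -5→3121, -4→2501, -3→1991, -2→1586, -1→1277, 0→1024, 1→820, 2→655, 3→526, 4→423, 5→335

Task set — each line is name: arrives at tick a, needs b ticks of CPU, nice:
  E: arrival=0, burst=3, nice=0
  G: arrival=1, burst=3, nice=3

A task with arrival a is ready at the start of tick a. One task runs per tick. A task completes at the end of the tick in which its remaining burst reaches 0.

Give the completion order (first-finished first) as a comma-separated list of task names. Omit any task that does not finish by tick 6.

completion order = E, G

t=0: vr[E=0] → run E
t=1: vr[E=1 G=1] → run E
t=2: vr[E=2 G=1] → run G
t=3: vr[E=2 G=775/263] → run E
t=4: vr[G=775/263] → run G
t=5: vr[G=1287/263] → run G
t=6: (idle)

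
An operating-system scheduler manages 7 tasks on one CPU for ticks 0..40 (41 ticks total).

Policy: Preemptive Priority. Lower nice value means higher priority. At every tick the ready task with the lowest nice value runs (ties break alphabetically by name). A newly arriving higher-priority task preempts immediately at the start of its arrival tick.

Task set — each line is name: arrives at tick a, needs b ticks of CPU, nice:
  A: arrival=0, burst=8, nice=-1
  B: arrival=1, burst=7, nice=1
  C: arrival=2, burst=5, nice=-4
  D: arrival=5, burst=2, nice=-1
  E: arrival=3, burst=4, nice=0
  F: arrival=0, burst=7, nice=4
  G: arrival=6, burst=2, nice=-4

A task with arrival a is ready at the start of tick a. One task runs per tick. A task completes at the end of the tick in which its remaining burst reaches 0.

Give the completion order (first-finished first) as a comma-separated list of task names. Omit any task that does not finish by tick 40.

t=0: ready={A,F} → run A
t=1: ready={A,B,F} → run A
t=2: ready={A,B,C,F} → run C
t=3: ready={A,B,C,E,F} → run C
t=4: ready={A,B,C,E,F} → run C
t=5: ready={A,B,C,D,E,F} → run C
t=6: ready={A,B,C,D,E,F,G} → run C
t=7: ready={A,B,D,E,F,G} → run G
t=8: ready={A,B,D,E,F,G} → run G
t=9: ready={A,B,D,E,F} → run A
t=10: ready={A,B,D,E,F} → run A
t=11: ready={A,B,D,E,F} → run A
t=12: ready={A,B,D,E,F} → run A
t=13: ready={A,B,D,E,F} → run A
t=14: ready={A,B,D,E,F} → run A
t=15: ready={B,D,E,F} → run D
t=16: ready={B,D,E,F} → run D
t=17: ready={B,E,F} → run E
t=18: ready={B,E,F} → run E
t=19: ready={B,E,F} → run E
t=20: ready={B,E,F} → run E
t=21: ready={B,F} → run B
t=22: ready={B,F} → run B
t=23: ready={B,F} → run B
t=24: ready={B,F} → run B
t=25: ready={B,F} → run B
t=26: ready={B,F} → run B
t=27: ready={B,F} → run B
t=28: ready={F} → run F
t=29: ready={F} → run F
t=30: ready={F} → run F
t=31: ready={F} → run F
t=32: ready={F} → run F
t=33: ready={F} → run F
t=34: ready={F} → run F
t=35: (idle)
t=36: (idle)
t=37: (idle)
t=38: (idle)
t=39: (idle)
t=40: (idle)

completion order = C, G, A, D, E, B, F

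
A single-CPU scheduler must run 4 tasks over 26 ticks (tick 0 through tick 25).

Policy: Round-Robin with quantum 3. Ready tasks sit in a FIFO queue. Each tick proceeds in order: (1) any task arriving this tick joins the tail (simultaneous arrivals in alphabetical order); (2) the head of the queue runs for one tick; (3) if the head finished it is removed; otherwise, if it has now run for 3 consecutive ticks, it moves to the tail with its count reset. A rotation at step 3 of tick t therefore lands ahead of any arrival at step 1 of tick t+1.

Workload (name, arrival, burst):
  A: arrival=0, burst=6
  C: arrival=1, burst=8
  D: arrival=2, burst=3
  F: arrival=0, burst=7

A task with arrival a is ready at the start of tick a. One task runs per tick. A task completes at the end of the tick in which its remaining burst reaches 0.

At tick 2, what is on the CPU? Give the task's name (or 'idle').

t=0: queue=[A,F] q_used=0 → run A
t=1: queue=[A,F,C] q_used=1 → run A
t=2: queue=[A,F,C,D] q_used=2 → run A
t=3: queue=[F,C,D,A] q_used=0 → run F
t=4: queue=[F,C,D,A] q_used=1 → run F
t=5: queue=[F,C,D,A] q_used=2 → run F
t=6: queue=[C,D,A,F] q_used=0 → run C
t=7: queue=[C,D,A,F] q_used=1 → run C
t=8: queue=[C,D,A,F] q_used=2 → run C
t=9: queue=[D,A,F,C] q_used=0 → run D
t=10: queue=[D,A,F,C] q_used=1 → run D
t=11: queue=[D,A,F,C] q_used=2 → run D
t=12: queue=[A,F,C] q_used=0 → run A
t=13: queue=[A,F,C] q_used=1 → run A
t=14: queue=[A,F,C] q_used=2 → run A
t=15: queue=[F,C] q_used=0 → run F
t=16: queue=[F,C] q_used=1 → run F
t=17: queue=[F,C] q_used=2 → run F
t=18: queue=[C,F] q_used=0 → run C
t=19: queue=[C,F] q_used=1 → run C
t=20: queue=[C,F] q_used=2 → run C
t=21: queue=[F,C] q_used=0 → run F
t=22: queue=[C] q_used=0 → run C
t=23: queue=[C] q_used=1 → run C
t=24: (idle)
t=25: (idle)

running at tick 2 = A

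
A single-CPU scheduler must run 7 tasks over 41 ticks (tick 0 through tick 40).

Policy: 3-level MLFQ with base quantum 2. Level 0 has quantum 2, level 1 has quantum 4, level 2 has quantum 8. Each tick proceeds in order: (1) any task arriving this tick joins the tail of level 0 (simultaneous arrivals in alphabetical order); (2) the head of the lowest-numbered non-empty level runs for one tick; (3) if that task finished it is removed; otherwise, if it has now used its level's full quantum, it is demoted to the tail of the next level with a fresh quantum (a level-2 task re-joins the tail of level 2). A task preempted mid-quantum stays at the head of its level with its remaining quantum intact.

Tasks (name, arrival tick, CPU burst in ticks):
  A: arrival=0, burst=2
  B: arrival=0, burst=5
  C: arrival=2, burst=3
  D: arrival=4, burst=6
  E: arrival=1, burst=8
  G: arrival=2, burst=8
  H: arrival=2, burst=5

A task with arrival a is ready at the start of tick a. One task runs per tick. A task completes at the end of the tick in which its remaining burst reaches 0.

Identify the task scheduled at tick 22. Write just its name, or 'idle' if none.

t=0: L0/L1/L2 = AB/-/- → run A
t=1: L0/L1/L2 = ABE/-/- → run A
t=2: L0/L1/L2 = BECGH/-/- → run B
t=3: L0/L1/L2 = BECGH/-/- → run B
t=4: L0/L1/L2 = ECGHD/B/- → run E
t=5: L0/L1/L2 = ECGHD/B/- → run E
t=6: L0/L1/L2 = CGHD/BE/- → run C
t=7: L0/L1/L2 = CGHD/BE/- → run C
t=8: L0/L1/L2 = GHD/BEC/- → run G
t=9: L0/L1/L2 = GHD/BEC/- → run G
t=10: L0/L1/L2 = HD/BECG/- → run H
t=11: L0/L1/L2 = HD/BECG/- → run H
t=12: L0/L1/L2 = D/BECGH/- → run D
t=13: L0/L1/L2 = D/BECGH/- → run D
t=14: L0/L1/L2 = -/BECGHD/- → run B
t=15: L0/L1/L2 = -/BECGHD/- → run B
t=16: L0/L1/L2 = -/BECGHD/- → run B
t=17: L0/L1/L2 = -/ECGHD/- → run E
t=18: L0/L1/L2 = -/ECGHD/- → run E
t=19: L0/L1/L2 = -/ECGHD/- → run E
t=20: L0/L1/L2 = -/ECGHD/- → run E
t=21: L0/L1/L2 = -/CGHD/E → run C
t=22: L0/L1/L2 = -/GHD/E → run G
t=23: L0/L1/L2 = -/GHD/E → run G
t=24: L0/L1/L2 = -/GHD/E → run G
t=25: L0/L1/L2 = -/GHD/E → run G
t=26: L0/L1/L2 = -/HD/EG → run H
t=27: L0/L1/L2 = -/HD/EG → run H
t=28: L0/L1/L2 = -/HD/EG → run H
t=29: L0/L1/L2 = -/D/EG → run D
t=30: L0/L1/L2 = -/D/EG → run D
t=31: L0/L1/L2 = -/D/EG → run D
t=32: L0/L1/L2 = -/D/EG → run D
t=33: L0/L1/L2 = -/-/EG → run E
t=34: L0/L1/L2 = -/-/EG → run E
t=35: L0/L1/L2 = -/-/G → run G
t=36: L0/L1/L2 = -/-/G → run G
t=37: (idle)
t=38: (idle)
t=39: (idle)
t=40: (idle)

running at tick 22 = G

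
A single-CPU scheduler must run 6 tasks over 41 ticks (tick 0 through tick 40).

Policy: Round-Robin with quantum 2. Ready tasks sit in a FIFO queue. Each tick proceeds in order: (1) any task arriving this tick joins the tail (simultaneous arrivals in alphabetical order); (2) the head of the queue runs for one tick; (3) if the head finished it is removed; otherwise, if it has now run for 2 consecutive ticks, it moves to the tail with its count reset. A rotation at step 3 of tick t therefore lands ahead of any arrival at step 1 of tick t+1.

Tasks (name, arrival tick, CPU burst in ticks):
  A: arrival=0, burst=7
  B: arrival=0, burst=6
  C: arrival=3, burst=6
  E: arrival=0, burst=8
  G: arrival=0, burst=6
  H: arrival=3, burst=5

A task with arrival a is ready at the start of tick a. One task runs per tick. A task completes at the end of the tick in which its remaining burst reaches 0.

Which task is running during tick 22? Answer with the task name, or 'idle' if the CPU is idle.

t=0: queue=[A,B,E,G] q_used=0 → run A
t=1: queue=[A,B,E,G] q_used=1 → run A
t=2: queue=[B,E,G,A] q_used=0 → run B
t=3: queue=[B,E,G,A,C,H] q_used=1 → run B
t=4: queue=[E,G,A,C,H,B] q_used=0 → run E
t=5: queue=[E,G,A,C,H,B] q_used=1 → run E
t=6: queue=[G,A,C,H,B,E] q_used=0 → run G
t=7: queue=[G,A,C,H,B,E] q_used=1 → run G
t=8: queue=[A,C,H,B,E,G] q_used=0 → run A
t=9: queue=[A,C,H,B,E,G] q_used=1 → run A
t=10: queue=[C,H,B,E,G,A] q_used=0 → run C
t=11: queue=[C,H,B,E,G,A] q_used=1 → run C
t=12: queue=[H,B,E,G,A,C] q_used=0 → run H
t=13: queue=[H,B,E,G,A,C] q_used=1 → run H
t=14: queue=[B,E,G,A,C,H] q_used=0 → run B
t=15: queue=[B,E,G,A,C,H] q_used=1 → run B
t=16: queue=[E,G,A,C,H,B] q_used=0 → run E
t=17: queue=[E,G,A,C,H,B] q_used=1 → run E
t=18: queue=[G,A,C,H,B,E] q_used=0 → run G
t=19: queue=[G,A,C,H,B,E] q_used=1 → run G
t=20: queue=[A,C,H,B,E,G] q_used=0 → run A
t=21: queue=[A,C,H,B,E,G] q_used=1 → run A
t=22: queue=[C,H,B,E,G,A] q_used=0 → run C
t=23: queue=[C,H,B,E,G,A] q_used=1 → run C
t=24: queue=[H,B,E,G,A,C] q_used=0 → run H
t=25: queue=[H,B,E,G,A,C] q_used=1 → run H
t=26: queue=[B,E,G,A,C,H] q_used=0 → run B
t=27: queue=[B,E,G,A,C,H] q_used=1 → run B
t=28: queue=[E,G,A,C,H] q_used=0 → run E
t=29: queue=[E,G,A,C,H] q_used=1 → run E
t=30: queue=[G,A,C,H,E] q_used=0 → run G
t=31: queue=[G,A,C,H,E] q_used=1 → run G
t=32: queue=[A,C,H,E] q_used=0 → run A
t=33: queue=[C,H,E] q_used=0 → run C
t=34: queue=[C,H,E] q_used=1 → run C
t=35: queue=[H,E] q_used=0 → run H
t=36: queue=[E] q_used=0 → run E
t=37: queue=[E] q_used=1 → run E
t=38: (idle)
t=39: (idle)
t=40: (idle)

running at tick 22 = C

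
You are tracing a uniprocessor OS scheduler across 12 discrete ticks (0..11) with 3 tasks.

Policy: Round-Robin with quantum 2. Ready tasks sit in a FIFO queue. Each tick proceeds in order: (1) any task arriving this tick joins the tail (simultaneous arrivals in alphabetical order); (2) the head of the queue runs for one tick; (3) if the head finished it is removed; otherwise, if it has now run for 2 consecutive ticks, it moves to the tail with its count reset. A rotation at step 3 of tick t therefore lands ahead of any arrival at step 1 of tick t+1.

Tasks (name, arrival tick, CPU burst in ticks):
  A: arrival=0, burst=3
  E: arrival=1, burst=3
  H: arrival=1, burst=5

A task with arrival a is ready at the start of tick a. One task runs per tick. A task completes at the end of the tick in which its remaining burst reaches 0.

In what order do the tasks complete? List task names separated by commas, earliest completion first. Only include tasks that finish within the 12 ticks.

completion order = A, E, H

t=0: queue=[A] q_used=0 → run A
t=1: queue=[A,E,H] q_used=1 → run A
t=2: queue=[E,H,A] q_used=0 → run E
t=3: queue=[E,H,A] q_used=1 → run E
t=4: queue=[H,A,E] q_used=0 → run H
t=5: queue=[H,A,E] q_used=1 → run H
t=6: queue=[A,E,H] q_used=0 → run A
t=7: queue=[E,H] q_used=0 → run E
t=8: queue=[H] q_used=0 → run H
t=9: queue=[H] q_used=1 → run H
t=10: queue=[H] q_used=0 → run H
t=11: (idle)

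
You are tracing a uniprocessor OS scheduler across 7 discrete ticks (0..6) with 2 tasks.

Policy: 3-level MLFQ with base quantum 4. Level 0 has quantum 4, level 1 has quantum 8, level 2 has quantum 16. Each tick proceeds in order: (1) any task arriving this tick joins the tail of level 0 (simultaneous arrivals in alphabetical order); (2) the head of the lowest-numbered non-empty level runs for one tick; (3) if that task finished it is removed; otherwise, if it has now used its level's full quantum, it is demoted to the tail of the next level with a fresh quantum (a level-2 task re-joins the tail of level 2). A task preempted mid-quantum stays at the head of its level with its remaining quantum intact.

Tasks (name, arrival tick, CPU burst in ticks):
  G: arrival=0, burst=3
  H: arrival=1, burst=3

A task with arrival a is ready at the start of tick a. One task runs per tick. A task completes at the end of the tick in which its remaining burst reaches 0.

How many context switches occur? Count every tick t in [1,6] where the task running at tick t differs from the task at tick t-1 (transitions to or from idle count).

context switches = 2

t=0: L0/L1/L2 = G/-/- → run G
t=1: L0/L1/L2 = GH/-/- → run G
t=2: L0/L1/L2 = GH/-/- → run G
t=3: L0/L1/L2 = H/-/- → run H
t=4: L0/L1/L2 = H/-/- → run H
t=5: L0/L1/L2 = H/-/- → run H
t=6: (idle)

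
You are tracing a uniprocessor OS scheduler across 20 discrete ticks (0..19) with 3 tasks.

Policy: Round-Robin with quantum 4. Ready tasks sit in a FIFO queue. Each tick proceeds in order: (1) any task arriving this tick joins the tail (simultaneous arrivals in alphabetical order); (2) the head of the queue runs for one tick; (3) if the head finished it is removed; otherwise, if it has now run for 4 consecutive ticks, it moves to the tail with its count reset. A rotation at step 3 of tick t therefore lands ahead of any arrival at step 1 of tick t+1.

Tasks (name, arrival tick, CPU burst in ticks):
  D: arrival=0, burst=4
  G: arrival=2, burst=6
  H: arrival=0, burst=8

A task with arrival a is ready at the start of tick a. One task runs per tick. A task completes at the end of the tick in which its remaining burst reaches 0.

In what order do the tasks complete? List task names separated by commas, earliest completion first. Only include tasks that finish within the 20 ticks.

completion order = D, H, G

t=0: queue=[D,H] q_used=0 → run D
t=1: queue=[D,H] q_used=1 → run D
t=2: queue=[D,H,G] q_used=2 → run D
t=3: queue=[D,H,G] q_used=3 → run D
t=4: queue=[H,G] q_used=0 → run H
t=5: queue=[H,G] q_used=1 → run H
t=6: queue=[H,G] q_used=2 → run H
t=7: queue=[H,G] q_used=3 → run H
t=8: queue=[G,H] q_used=0 → run G
t=9: queue=[G,H] q_used=1 → run G
t=10: queue=[G,H] q_used=2 → run G
t=11: queue=[G,H] q_used=3 → run G
t=12: queue=[H,G] q_used=0 → run H
t=13: queue=[H,G] q_used=1 → run H
t=14: queue=[H,G] q_used=2 → run H
t=15: queue=[H,G] q_used=3 → run H
t=16: queue=[G] q_used=0 → run G
t=17: queue=[G] q_used=1 → run G
t=18: (idle)
t=19: (idle)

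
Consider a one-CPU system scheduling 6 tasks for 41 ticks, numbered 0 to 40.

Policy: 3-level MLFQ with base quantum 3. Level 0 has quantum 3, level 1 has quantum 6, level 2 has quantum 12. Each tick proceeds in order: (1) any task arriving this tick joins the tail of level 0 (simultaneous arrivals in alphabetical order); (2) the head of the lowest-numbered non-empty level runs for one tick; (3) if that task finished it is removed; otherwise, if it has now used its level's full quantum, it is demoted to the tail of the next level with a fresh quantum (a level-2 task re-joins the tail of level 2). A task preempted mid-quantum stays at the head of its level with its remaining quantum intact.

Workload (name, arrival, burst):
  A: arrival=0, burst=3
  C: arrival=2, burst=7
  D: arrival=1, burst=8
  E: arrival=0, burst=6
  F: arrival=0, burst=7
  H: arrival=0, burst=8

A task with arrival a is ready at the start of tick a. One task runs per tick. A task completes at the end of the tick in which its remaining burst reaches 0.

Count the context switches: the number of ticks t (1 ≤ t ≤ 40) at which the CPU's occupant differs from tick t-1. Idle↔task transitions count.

context switches = 11

t=0: L0/L1/L2 = AEFH/-/- → run A
t=1: L0/L1/L2 = AEFHD/-/- → run A
t=2: L0/L1/L2 = AEFHDC/-/- → run A
t=3: L0/L1/L2 = EFHDC/-/- → run E
t=4: L0/L1/L2 = EFHDC/-/- → run E
t=5: L0/L1/L2 = EFHDC/-/- → run E
t=6: L0/L1/L2 = FHDC/E/- → run F
t=7: L0/L1/L2 = FHDC/E/- → run F
t=8: L0/L1/L2 = FHDC/E/- → run F
t=9: L0/L1/L2 = HDC/EF/- → run H
t=10: L0/L1/L2 = HDC/EF/- → run H
t=11: L0/L1/L2 = HDC/EF/- → run H
t=12: L0/L1/L2 = DC/EFH/- → run D
t=13: L0/L1/L2 = DC/EFH/- → run D
t=14: L0/L1/L2 = DC/EFH/- → run D
t=15: L0/L1/L2 = C/EFHD/- → run C
t=16: L0/L1/L2 = C/EFHD/- → run C
t=17: L0/L1/L2 = C/EFHD/- → run C
t=18: L0/L1/L2 = -/EFHDC/- → run E
t=19: L0/L1/L2 = -/EFHDC/- → run E
t=20: L0/L1/L2 = -/EFHDC/- → run E
t=21: L0/L1/L2 = -/FHDC/- → run F
t=22: L0/L1/L2 = -/FHDC/- → run F
t=23: L0/L1/L2 = -/FHDC/- → run F
t=24: L0/L1/L2 = -/FHDC/- → run F
t=25: L0/L1/L2 = -/HDC/- → run H
t=26: L0/L1/L2 = -/HDC/- → run H
t=27: L0/L1/L2 = -/HDC/- → run H
t=28: L0/L1/L2 = -/HDC/- → run H
t=29: L0/L1/L2 = -/HDC/- → run H
t=30: L0/L1/L2 = -/DC/- → run D
t=31: L0/L1/L2 = -/DC/- → run D
t=32: L0/L1/L2 = -/DC/- → run D
t=33: L0/L1/L2 = -/DC/- → run D
t=34: L0/L1/L2 = -/DC/- → run D
t=35: L0/L1/L2 = -/C/- → run C
t=36: L0/L1/L2 = -/C/- → run C
t=37: L0/L1/L2 = -/C/- → run C
t=38: L0/L1/L2 = -/C/- → run C
t=39: (idle)
t=40: (idle)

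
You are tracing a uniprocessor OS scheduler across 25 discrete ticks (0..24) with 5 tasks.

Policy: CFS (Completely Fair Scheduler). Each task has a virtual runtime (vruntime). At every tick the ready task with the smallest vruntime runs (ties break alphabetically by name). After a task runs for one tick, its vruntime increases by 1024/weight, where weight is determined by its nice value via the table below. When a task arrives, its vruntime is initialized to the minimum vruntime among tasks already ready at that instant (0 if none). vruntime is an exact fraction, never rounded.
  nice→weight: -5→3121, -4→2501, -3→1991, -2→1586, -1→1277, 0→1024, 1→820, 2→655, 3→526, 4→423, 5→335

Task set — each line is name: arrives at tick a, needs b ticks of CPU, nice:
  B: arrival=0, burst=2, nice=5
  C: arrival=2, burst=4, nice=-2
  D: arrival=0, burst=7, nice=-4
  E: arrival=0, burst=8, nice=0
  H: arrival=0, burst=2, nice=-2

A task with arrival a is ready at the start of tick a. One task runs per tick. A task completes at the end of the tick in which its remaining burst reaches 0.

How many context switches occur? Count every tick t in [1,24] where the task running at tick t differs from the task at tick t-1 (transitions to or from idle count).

context switches = 19

t=0: vr[B=0 D=0 E=0 H=0] → run B
t=1: vr[B=1024/335 D=0 E=0 H=0] → run D
t=2: vr[B=1024/335 C=0 D=1024/2501 E=0 H=0] → run C
t=3: vr[B=1024/335 C=512/793 D=1024/2501 E=0 H=0] → run E
t=4: vr[B=1024/335 C=512/793 D=1024/2501 E=1 H=0] → run H
t=5: vr[B=1024/335 C=512/793 D=1024/2501 E=1 H=512/793] → run D
t=6: vr[B=1024/335 C=512/793 D=2048/2501 E=1 H=512/793] → run C
t=7: vr[B=1024/335 C=1024/793 D=2048/2501 E=1 H=512/793] → run H
t=8: vr[B=1024/335 C=1024/793 D=2048/2501 E=1] → run D
t=9: vr[B=1024/335 C=1024/793 D=3072/2501 E=1] → run E
t=10: vr[B=1024/335 C=1024/793 D=3072/2501 E=2] → run D
t=11: vr[B=1024/335 C=1024/793 D=4096/2501 E=2] → run C
t=12: vr[B=1024/335 C=1536/793 D=4096/2501 E=2] → run D
t=13: vr[B=1024/335 C=1536/793 D=5120/2501 E=2] → run C
t=14: vr[B=1024/335 D=5120/2501 E=2] → run E
t=15: vr[B=1024/335 D=5120/2501 E=3] → run D
t=16: vr[B=1024/335 D=6144/2501 E=3] → run D
t=17: vr[B=1024/335 E=3] → run E
t=18: vr[B=1024/335 E=4] → run B
t=19: vr[E=4] → run E
t=20: vr[E=5] → run E
t=21: vr[E=6] → run E
t=22: vr[E=7] → run E
t=23: (idle)
t=24: (idle)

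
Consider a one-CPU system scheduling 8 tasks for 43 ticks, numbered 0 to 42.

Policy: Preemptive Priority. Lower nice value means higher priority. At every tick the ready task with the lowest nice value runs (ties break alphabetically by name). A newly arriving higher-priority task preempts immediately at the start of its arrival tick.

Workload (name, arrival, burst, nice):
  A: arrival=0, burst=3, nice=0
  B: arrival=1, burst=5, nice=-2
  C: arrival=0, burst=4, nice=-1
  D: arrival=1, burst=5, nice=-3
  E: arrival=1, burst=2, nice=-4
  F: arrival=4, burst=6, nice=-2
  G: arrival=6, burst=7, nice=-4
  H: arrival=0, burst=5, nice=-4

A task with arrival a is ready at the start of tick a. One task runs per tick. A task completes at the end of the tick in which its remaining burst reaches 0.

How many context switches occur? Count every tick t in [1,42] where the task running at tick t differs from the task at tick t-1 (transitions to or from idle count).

context switches = 10

t=0: ready={A,C,H} → run H
t=1: ready={A,B,C,D,E,H} → run E
t=2: ready={A,B,C,D,E,H} → run E
t=3: ready={A,B,C,D,H} → run H
t=4: ready={A,B,C,D,F,H} → run H
t=5: ready={A,B,C,D,F,H} → run H
t=6: ready={A,B,C,D,F,G,H} → run G
t=7: ready={A,B,C,D,F,G,H} → run G
t=8: ready={A,B,C,D,F,G,H} → run G
t=9: ready={A,B,C,D,F,G,H} → run G
t=10: ready={A,B,C,D,F,G,H} → run G
t=11: ready={A,B,C,D,F,G,H} → run G
t=12: ready={A,B,C,D,F,G,H} → run G
t=13: ready={A,B,C,D,F,H} → run H
t=14: ready={A,B,C,D,F} → run D
t=15: ready={A,B,C,D,F} → run D
t=16: ready={A,B,C,D,F} → run D
t=17: ready={A,B,C,D,F} → run D
t=18: ready={A,B,C,D,F} → run D
t=19: ready={A,B,C,F} → run B
t=20: ready={A,B,C,F} → run B
t=21: ready={A,B,C,F} → run B
t=22: ready={A,B,C,F} → run B
t=23: ready={A,B,C,F} → run B
t=24: ready={A,C,F} → run F
t=25: ready={A,C,F} → run F
t=26: ready={A,C,F} → run F
t=27: ready={A,C,F} → run F
t=28: ready={A,C,F} → run F
t=29: ready={A,C,F} → run F
t=30: ready={A,C} → run C
t=31: ready={A,C} → run C
t=32: ready={A,C} → run C
t=33: ready={A,C} → run C
t=34: ready={A} → run A
t=35: ready={A} → run A
t=36: ready={A} → run A
t=37: (idle)
t=38: (idle)
t=39: (idle)
t=40: (idle)
t=41: (idle)
t=42: (idle)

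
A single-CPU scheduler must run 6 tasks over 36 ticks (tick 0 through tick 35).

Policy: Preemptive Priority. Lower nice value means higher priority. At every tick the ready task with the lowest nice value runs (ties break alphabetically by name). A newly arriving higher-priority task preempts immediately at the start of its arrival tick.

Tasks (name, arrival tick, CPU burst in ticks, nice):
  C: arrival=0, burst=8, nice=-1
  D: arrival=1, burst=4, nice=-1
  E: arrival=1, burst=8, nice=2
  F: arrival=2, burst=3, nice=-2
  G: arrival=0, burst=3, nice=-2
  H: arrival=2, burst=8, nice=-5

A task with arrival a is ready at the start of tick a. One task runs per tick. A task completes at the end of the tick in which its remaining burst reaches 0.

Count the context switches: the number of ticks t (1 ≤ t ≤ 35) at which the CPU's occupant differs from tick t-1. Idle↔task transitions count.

t=0: ready={C,G} → run G
t=1: ready={C,D,E,G} → run G
t=2: ready={C,D,E,F,G,H} → run H
t=3: ready={C,D,E,F,G,H} → run H
t=4: ready={C,D,E,F,G,H} → run H
t=5: ready={C,D,E,F,G,H} → run H
t=6: ready={C,D,E,F,G,H} → run H
t=7: ready={C,D,E,F,G,H} → run H
t=8: ready={C,D,E,F,G,H} → run H
t=9: ready={C,D,E,F,G,H} → run H
t=10: ready={C,D,E,F,G} → run F
t=11: ready={C,D,E,F,G} → run F
t=12: ready={C,D,E,F,G} → run F
t=13: ready={C,D,E,G} → run G
t=14: ready={C,D,E} → run C
t=15: ready={C,D,E} → run C
t=16: ready={C,D,E} → run C
t=17: ready={C,D,E} → run C
t=18: ready={C,D,E} → run C
t=19: ready={C,D,E} → run C
t=20: ready={C,D,E} → run C
t=21: ready={C,D,E} → run C
t=22: ready={D,E} → run D
t=23: ready={D,E} → run D
t=24: ready={D,E} → run D
t=25: ready={D,E} → run D
t=26: ready={E} → run E
t=27: ready={E} → run E
t=28: ready={E} → run E
t=29: ready={E} → run E
t=30: ready={E} → run E
t=31: ready={E} → run E
t=32: ready={E} → run E
t=33: ready={E} → run E
t=34: (idle)
t=35: (idle)

context switches = 7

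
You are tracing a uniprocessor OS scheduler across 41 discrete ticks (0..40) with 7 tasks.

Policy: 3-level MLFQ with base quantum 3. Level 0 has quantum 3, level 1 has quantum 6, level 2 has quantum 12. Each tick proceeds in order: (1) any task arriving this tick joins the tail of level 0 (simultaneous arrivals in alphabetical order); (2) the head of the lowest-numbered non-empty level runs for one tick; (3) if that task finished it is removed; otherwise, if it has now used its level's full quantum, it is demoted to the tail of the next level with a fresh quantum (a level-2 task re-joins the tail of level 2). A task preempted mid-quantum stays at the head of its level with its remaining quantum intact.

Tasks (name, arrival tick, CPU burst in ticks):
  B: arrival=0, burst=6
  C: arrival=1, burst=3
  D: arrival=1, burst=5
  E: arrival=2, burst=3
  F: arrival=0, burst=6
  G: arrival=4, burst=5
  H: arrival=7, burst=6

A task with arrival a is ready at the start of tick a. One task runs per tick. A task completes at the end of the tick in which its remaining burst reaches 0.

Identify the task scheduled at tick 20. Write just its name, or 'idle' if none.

t=0: L0/L1/L2 = BF/-/- → run B
t=1: L0/L1/L2 = BFCD/-/- → run B
t=2: L0/L1/L2 = BFCDE/-/- → run B
t=3: L0/L1/L2 = FCDE/B/- → run F
t=4: L0/L1/L2 = FCDEG/B/- → run F
t=5: L0/L1/L2 = FCDEG/B/- → run F
t=6: L0/L1/L2 = CDEG/BF/- → run C
t=7: L0/L1/L2 = CDEGH/BF/- → run C
t=8: L0/L1/L2 = CDEGH/BF/- → run C
t=9: L0/L1/L2 = DEGH/BF/- → run D
t=10: L0/L1/L2 = DEGH/BF/- → run D
t=11: L0/L1/L2 = DEGH/BF/- → run D
t=12: L0/L1/L2 = EGH/BFD/- → run E
t=13: L0/L1/L2 = EGH/BFD/- → run E
t=14: L0/L1/L2 = EGH/BFD/- → run E
t=15: L0/L1/L2 = GH/BFD/- → run G
t=16: L0/L1/L2 = GH/BFD/- → run G
t=17: L0/L1/L2 = GH/BFD/- → run G
t=18: L0/L1/L2 = H/BFDG/- → run H
t=19: L0/L1/L2 = H/BFDG/- → run H
t=20: L0/L1/L2 = H/BFDG/- → run H
t=21: L0/L1/L2 = -/BFDGH/- → run B
t=22: L0/L1/L2 = -/BFDGH/- → run B
t=23: L0/L1/L2 = -/BFDGH/- → run B
t=24: L0/L1/L2 = -/FDGH/- → run F
t=25: L0/L1/L2 = -/FDGH/- → run F
t=26: L0/L1/L2 = -/FDGH/- → run F
t=27: L0/L1/L2 = -/DGH/- → run D
t=28: L0/L1/L2 = -/DGH/- → run D
t=29: L0/L1/L2 = -/GH/- → run G
t=30: L0/L1/L2 = -/GH/- → run G
t=31: L0/L1/L2 = -/H/- → run H
t=32: L0/L1/L2 = -/H/- → run H
t=33: L0/L1/L2 = -/H/- → run H
t=34: (idle)
t=35: (idle)
t=36: (idle)
t=37: (idle)
t=38: (idle)
t=39: (idle)
t=40: (idle)

running at tick 20 = H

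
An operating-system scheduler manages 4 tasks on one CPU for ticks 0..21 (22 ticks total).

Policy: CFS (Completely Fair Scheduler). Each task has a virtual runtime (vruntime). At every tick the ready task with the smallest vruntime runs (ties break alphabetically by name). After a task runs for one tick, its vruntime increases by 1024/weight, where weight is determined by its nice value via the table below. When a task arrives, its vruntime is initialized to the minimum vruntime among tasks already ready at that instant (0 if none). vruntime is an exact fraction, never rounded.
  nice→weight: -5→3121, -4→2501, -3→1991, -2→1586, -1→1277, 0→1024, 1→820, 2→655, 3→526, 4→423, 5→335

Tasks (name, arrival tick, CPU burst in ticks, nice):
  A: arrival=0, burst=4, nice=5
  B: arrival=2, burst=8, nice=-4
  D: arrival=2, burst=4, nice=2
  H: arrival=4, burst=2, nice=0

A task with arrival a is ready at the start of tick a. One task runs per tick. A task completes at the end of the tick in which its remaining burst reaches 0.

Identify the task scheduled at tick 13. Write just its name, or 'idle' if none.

t=0: vr[A=0] → run A
t=1: vr[A=1024/335] → run A
t=2: vr[A=2048/335 B=2048/335 D=2048/335] → run A
t=3: vr[A=3072/335 B=2048/335 D=2048/335] → run B
t=4: vr[A=3072/335 B=5465088/837835 D=2048/335 H=2048/335] → run D
t=5: vr[A=3072/335 B=5465088/837835 D=336896/43885 H=2048/335] → run H
t=6: vr[A=3072/335 B=5465088/837835 D=336896/43885 H=2383/335] → run B
t=7: vr[A=3072/335 B=5808128/837835 D=336896/43885 H=2383/335] → run B
t=8: vr[A=3072/335 B=6151168/837835 D=336896/43885 H=2383/335] → run H
t=9: vr[A=3072/335 B=6151168/837835 D=336896/43885] → run B
t=10: vr[A=3072/335 B=6494208/837835 D=336896/43885] → run D
t=11: vr[A=3072/335 B=6494208/837835 D=405504/43885] → run B
t=12: vr[A=3072/335 B=6837248/837835 D=405504/43885] → run B
t=13: vr[A=3072/335 B=7180288/837835 D=405504/43885] → run B
t=14: vr[A=3072/335 B=7523328/837835 D=405504/43885] → run B
t=15: vr[A=3072/335 D=405504/43885] → run A
t=16: vr[D=405504/43885] → run D
t=17: vr[D=474112/43885] → run D
t=18: (idle)
t=19: (idle)
t=20: (idle)
t=21: (idle)

running at tick 13 = B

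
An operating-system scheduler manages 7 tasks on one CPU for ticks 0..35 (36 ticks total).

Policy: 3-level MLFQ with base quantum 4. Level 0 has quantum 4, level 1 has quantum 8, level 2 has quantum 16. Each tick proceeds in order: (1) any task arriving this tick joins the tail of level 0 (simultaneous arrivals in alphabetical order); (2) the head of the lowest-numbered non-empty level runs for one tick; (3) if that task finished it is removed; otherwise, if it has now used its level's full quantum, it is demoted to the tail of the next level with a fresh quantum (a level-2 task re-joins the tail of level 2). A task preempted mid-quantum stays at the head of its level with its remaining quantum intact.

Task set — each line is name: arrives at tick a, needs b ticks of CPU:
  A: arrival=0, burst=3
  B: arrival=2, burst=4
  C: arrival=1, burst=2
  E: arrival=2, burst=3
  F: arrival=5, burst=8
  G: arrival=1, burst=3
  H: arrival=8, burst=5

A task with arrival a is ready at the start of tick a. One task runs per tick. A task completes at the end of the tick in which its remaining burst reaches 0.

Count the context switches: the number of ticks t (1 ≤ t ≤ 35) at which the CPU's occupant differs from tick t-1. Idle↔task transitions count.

context switches = 9

t=0: L0/L1/L2 = A/-/- → run A
t=1: L0/L1/L2 = ACG/-/- → run A
t=2: L0/L1/L2 = ACGBE/-/- → run A
t=3: L0/L1/L2 = CGBE/-/- → run C
t=4: L0/L1/L2 = CGBE/-/- → run C
t=5: L0/L1/L2 = GBEF/-/- → run G
t=6: L0/L1/L2 = GBEF/-/- → run G
t=7: L0/L1/L2 = GBEF/-/- → run G
t=8: L0/L1/L2 = BEFH/-/- → run B
t=9: L0/L1/L2 = BEFH/-/- → run B
t=10: L0/L1/L2 = BEFH/-/- → run B
t=11: L0/L1/L2 = BEFH/-/- → run B
t=12: L0/L1/L2 = EFH/-/- → run E
t=13: L0/L1/L2 = EFH/-/- → run E
t=14: L0/L1/L2 = EFH/-/- → run E
t=15: L0/L1/L2 = FH/-/- → run F
t=16: L0/L1/L2 = FH/-/- → run F
t=17: L0/L1/L2 = FH/-/- → run F
t=18: L0/L1/L2 = FH/-/- → run F
t=19: L0/L1/L2 = H/F/- → run H
t=20: L0/L1/L2 = H/F/- → run H
t=21: L0/L1/L2 = H/F/- → run H
t=22: L0/L1/L2 = H/F/- → run H
t=23: L0/L1/L2 = -/FH/- → run F
t=24: L0/L1/L2 = -/FH/- → run F
t=25: L0/L1/L2 = -/FH/- → run F
t=26: L0/L1/L2 = -/FH/- → run F
t=27: L0/L1/L2 = -/H/- → run H
t=28: (idle)
t=29: (idle)
t=30: (idle)
t=31: (idle)
t=32: (idle)
t=33: (idle)
t=34: (idle)
t=35: (idle)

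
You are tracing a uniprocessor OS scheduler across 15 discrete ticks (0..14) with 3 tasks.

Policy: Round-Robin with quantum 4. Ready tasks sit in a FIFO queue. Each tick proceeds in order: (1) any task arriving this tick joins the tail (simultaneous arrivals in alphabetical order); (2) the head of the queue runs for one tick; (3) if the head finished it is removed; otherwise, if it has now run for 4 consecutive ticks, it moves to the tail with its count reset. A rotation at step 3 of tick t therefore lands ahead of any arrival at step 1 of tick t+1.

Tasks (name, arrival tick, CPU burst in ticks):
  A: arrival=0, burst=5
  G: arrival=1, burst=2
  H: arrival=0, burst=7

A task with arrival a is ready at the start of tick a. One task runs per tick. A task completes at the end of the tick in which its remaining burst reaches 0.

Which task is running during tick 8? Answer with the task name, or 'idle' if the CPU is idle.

t=0: queue=[A,H] q_used=0 → run A
t=1: queue=[A,H,G] q_used=1 → run A
t=2: queue=[A,H,G] q_used=2 → run A
t=3: queue=[A,H,G] q_used=3 → run A
t=4: queue=[H,G,A] q_used=0 → run H
t=5: queue=[H,G,A] q_used=1 → run H
t=6: queue=[H,G,A] q_used=2 → run H
t=7: queue=[H,G,A] q_used=3 → run H
t=8: queue=[G,A,H] q_used=0 → run G
t=9: queue=[G,A,H] q_used=1 → run G
t=10: queue=[A,H] q_used=0 → run A
t=11: queue=[H] q_used=0 → run H
t=12: queue=[H] q_used=1 → run H
t=13: queue=[H] q_used=2 → run H
t=14: (idle)

running at tick 8 = G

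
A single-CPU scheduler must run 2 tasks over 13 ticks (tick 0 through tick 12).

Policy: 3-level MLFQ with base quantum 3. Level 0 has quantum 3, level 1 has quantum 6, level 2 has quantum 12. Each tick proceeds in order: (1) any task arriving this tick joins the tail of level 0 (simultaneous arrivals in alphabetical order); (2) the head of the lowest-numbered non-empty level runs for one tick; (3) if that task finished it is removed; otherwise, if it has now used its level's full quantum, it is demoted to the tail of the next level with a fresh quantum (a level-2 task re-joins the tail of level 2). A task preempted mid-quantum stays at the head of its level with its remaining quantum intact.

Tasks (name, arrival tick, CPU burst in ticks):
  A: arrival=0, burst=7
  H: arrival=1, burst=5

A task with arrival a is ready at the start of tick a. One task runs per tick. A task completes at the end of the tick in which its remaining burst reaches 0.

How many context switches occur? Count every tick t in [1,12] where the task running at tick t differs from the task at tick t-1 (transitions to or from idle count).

context switches = 4

t=0: L0/L1/L2 = A/-/- → run A
t=1: L0/L1/L2 = AH/-/- → run A
t=2: L0/L1/L2 = AH/-/- → run A
t=3: L0/L1/L2 = H/A/- → run H
t=4: L0/L1/L2 = H/A/- → run H
t=5: L0/L1/L2 = H/A/- → run H
t=6: L0/L1/L2 = -/AH/- → run A
t=7: L0/L1/L2 = -/AH/- → run A
t=8: L0/L1/L2 = -/AH/- → run A
t=9: L0/L1/L2 = -/AH/- → run A
t=10: L0/L1/L2 = -/H/- → run H
t=11: L0/L1/L2 = -/H/- → run H
t=12: (idle)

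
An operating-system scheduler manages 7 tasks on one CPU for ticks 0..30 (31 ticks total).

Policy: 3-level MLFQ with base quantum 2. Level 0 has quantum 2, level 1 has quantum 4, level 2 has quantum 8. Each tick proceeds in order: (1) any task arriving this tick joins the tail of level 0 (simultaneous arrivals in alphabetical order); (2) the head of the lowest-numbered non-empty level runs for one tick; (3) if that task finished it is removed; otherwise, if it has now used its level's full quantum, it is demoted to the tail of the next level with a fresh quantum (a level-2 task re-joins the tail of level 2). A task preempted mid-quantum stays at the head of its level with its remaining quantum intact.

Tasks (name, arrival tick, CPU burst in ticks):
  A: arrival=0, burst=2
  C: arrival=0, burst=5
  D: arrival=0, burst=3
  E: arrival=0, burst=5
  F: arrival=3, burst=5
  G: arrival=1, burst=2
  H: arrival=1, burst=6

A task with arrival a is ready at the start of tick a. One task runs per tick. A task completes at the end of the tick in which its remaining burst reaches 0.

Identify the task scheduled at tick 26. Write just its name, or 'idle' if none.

running at tick 26 = F

t=0: L0/L1/L2 = ACDE/-/- → run A
t=1: L0/L1/L2 = ACDEGH/-/- → run A
t=2: L0/L1/L2 = CDEGH/-/- → run C
t=3: L0/L1/L2 = CDEGHF/-/- → run C
t=4: L0/L1/L2 = DEGHF/C/- → run D
t=5: L0/L1/L2 = DEGHF/C/- → run D
t=6: L0/L1/L2 = EGHF/CD/- → run E
t=7: L0/L1/L2 = EGHF/CD/- → run E
t=8: L0/L1/L2 = GHF/CDE/- → run G
t=9: L0/L1/L2 = GHF/CDE/- → run G
t=10: L0/L1/L2 = HF/CDE/- → run H
t=11: L0/L1/L2 = HF/CDE/- → run H
t=12: L0/L1/L2 = F/CDEH/- → run F
t=13: L0/L1/L2 = F/CDEH/- → run F
t=14: L0/L1/L2 = -/CDEHF/- → run C
t=15: L0/L1/L2 = -/CDEHF/- → run C
t=16: L0/L1/L2 = -/CDEHF/- → run C
t=17: L0/L1/L2 = -/DEHF/- → run D
t=18: L0/L1/L2 = -/EHF/- → run E
t=19: L0/L1/L2 = -/EHF/- → run E
t=20: L0/L1/L2 = -/EHF/- → run E
t=21: L0/L1/L2 = -/HF/- → run H
t=22: L0/L1/L2 = -/HF/- → run H
t=23: L0/L1/L2 = -/HF/- → run H
t=24: L0/L1/L2 = -/HF/- → run H
t=25: L0/L1/L2 = -/F/- → run F
t=26: L0/L1/L2 = -/F/- → run F
t=27: L0/L1/L2 = -/F/- → run F
t=28: (idle)
t=29: (idle)
t=30: (idle)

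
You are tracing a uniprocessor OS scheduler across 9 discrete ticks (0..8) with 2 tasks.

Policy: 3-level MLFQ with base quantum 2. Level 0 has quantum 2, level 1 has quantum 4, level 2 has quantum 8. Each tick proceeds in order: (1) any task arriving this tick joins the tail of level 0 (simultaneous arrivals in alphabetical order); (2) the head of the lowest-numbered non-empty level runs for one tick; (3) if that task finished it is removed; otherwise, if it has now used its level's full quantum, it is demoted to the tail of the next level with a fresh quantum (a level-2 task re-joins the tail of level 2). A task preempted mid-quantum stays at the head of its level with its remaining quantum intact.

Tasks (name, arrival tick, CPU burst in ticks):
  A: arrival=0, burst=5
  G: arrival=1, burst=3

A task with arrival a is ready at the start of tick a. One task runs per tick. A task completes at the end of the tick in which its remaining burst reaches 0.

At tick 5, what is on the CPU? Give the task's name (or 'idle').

t=0: L0/L1/L2 = A/-/- → run A
t=1: L0/L1/L2 = AG/-/- → run A
t=2: L0/L1/L2 = G/A/- → run G
t=3: L0/L1/L2 = G/A/- → run G
t=4: L0/L1/L2 = -/AG/- → run A
t=5: L0/L1/L2 = -/AG/- → run A
t=6: L0/L1/L2 = -/AG/- → run A
t=7: L0/L1/L2 = -/G/- → run G
t=8: (idle)

running at tick 5 = A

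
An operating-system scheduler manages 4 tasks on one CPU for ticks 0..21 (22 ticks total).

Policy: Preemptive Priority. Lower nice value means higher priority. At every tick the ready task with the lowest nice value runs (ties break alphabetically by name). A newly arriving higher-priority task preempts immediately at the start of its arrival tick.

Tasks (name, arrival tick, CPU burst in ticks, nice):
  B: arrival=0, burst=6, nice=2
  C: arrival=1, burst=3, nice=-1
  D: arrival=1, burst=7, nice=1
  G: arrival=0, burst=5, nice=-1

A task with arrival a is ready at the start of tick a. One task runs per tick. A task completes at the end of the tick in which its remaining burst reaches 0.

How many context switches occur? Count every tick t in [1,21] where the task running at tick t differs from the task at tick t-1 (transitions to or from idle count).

context switches = 5

t=0: ready={B,G} → run G
t=1: ready={B,C,D,G} → run C
t=2: ready={B,C,D,G} → run C
t=3: ready={B,C,D,G} → run C
t=4: ready={B,D,G} → run G
t=5: ready={B,D,G} → run G
t=6: ready={B,D,G} → run G
t=7: ready={B,D,G} → run G
t=8: ready={B,D} → run D
t=9: ready={B,D} → run D
t=10: ready={B,D} → run D
t=11: ready={B,D} → run D
t=12: ready={B,D} → run D
t=13: ready={B,D} → run D
t=14: ready={B,D} → run D
t=15: ready={B} → run B
t=16: ready={B} → run B
t=17: ready={B} → run B
t=18: ready={B} → run B
t=19: ready={B} → run B
t=20: ready={B} → run B
t=21: (idle)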